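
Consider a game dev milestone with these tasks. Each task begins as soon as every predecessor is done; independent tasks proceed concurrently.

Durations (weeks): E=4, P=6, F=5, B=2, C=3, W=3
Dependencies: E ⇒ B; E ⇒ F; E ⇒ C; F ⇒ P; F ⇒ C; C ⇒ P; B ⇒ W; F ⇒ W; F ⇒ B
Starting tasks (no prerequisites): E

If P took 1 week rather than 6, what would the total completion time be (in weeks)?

14

Actual critical path: E→F→C→P = 4+5+3+6 = 18 ⇒ 18 weeks.
P lies on that path, so at 1 week the path becomes 13 weeks.
The binding chain switches to E→F→B→W = 4+5+2+3 = 14; finish 14 weeks.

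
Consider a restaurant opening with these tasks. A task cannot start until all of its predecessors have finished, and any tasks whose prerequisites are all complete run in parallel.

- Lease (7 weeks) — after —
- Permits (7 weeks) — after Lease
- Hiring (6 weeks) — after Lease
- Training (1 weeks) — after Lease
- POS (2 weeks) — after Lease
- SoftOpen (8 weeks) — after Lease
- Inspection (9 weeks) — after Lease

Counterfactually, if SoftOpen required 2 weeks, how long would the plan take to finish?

Baseline: Lease→Inspection = 7+9 = 16 → 16 weeks.
SoftOpen has 1 week of float (longest path through it is 15).
The critical path is still Lease→Inspection; finish is now 16 weeks.

16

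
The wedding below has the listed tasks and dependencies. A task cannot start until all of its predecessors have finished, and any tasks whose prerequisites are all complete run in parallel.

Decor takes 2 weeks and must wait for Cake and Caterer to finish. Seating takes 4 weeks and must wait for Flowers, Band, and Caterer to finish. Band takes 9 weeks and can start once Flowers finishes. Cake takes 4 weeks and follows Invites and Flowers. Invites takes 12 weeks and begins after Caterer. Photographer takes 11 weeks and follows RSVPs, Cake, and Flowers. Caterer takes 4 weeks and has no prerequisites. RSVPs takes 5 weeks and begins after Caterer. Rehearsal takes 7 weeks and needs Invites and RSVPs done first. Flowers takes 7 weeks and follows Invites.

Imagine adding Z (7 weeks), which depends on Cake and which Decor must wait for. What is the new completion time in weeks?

Originally the wedding takes 38 weeks.
With Z inserted, Decor now waits for max(Cake, Caterer, Z).
New critical path: Caterer→Invites→Flowers→Cake→Photographer = 4+12+7+4+11 = 38 ⇒ 38 weeks.

38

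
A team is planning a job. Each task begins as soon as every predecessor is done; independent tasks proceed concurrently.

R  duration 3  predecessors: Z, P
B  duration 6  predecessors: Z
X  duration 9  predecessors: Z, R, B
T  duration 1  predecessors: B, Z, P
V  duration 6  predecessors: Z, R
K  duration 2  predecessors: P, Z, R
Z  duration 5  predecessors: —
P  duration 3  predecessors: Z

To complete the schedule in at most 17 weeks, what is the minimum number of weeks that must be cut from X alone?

3

Current finish: 20 weeks; target: 17.
X is on every critical path, so each week cut from X cuts the finish by one (this holds down to a finish of 17).
Need 20 − 17 = 3 weeks off X → X becomes 6 weeks, finish becomes 17.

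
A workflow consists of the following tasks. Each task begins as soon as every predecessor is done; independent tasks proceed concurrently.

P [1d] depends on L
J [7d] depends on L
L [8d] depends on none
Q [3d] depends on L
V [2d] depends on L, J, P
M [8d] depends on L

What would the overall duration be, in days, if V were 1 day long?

16

As given, the longest chain is L→J→V = 8+7+2 = 17, so the finish is 17 days.
Since V is critical, the -1 change carries straight to that chain (now 16 days).
The binding chain switches to L→M = 8+8 = 16; finish 16 days.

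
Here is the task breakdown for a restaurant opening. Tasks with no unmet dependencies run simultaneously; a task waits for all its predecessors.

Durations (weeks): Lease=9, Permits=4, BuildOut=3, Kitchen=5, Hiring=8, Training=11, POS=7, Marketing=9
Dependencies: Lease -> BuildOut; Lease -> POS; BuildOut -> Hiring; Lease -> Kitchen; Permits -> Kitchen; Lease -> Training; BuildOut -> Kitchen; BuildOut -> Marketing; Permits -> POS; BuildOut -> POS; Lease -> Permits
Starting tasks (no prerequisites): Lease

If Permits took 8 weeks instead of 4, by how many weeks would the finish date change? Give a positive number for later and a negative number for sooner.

3

Critical path before the change: Lease→BuildOut→Marketing = 9+3+9 = 21 giving 21 weeks.
Permits has 1 week of float (longest path through it is 20).
New critical path: Lease→Permits→POS = 9+8+7 = 24 ⇒ 24 weeks.
Change in finish: 24 − 21 = +3 weeks.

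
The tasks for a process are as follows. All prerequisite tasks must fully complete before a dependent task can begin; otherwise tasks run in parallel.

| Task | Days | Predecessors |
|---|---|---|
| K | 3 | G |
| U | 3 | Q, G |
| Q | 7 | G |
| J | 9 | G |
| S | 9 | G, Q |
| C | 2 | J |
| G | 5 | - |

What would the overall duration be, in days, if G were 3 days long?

19

The binding path is G→Q→S = 5+7+9 = 21; finish at 21 days.
G lies on that path, so at 3 days the path becomes 19 days.
No other chain overtakes it, so the finish is 19 days.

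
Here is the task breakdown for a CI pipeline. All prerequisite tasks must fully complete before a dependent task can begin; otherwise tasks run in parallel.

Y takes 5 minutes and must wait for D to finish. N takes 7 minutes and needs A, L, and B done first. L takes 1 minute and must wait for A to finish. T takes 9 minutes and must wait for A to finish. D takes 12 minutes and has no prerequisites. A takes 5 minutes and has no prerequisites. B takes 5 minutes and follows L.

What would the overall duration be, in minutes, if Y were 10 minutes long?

The binding path is A→L→B→N = 5+1+5+7 = 18; finish at 18 minutes.
Y is off the critical path — its longest chain is 17 minutes, giving 1 of slack.
New critical path: D→Y = 12+10 = 22 ⇒ 22 minutes.

22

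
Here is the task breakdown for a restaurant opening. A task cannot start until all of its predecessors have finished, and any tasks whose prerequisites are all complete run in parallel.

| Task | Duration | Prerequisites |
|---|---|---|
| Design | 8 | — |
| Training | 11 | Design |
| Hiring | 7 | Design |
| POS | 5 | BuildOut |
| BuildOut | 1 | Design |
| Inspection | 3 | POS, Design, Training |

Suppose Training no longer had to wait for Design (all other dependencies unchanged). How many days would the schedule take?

With the dependency in place, Design→Training→Inspection = 8+11+3 = 22 sets the finish at 22 days.
Without Design→Training, Training's earliest start moves from 8 to 0.
New critical path: Design→BuildOut→POS→Inspection = 8+1+5+3 = 17 ⇒ 17 days.

17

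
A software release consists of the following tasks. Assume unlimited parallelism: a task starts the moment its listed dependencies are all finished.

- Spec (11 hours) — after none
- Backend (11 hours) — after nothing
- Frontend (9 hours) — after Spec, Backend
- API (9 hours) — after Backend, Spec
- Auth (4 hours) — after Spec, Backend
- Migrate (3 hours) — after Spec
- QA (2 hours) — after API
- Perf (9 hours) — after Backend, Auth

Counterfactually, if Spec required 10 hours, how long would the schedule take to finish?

Actual critical path: Spec→Auth→Perf = 11+4+9 = 24 ⇒ 24 hours.
Since Spec is critical, the -1 change carries straight to that chain (now 23 hours).
Now Backend→Auth→Perf = 11+4+9 = 24 is longest, so the finish becomes 24 hours.

24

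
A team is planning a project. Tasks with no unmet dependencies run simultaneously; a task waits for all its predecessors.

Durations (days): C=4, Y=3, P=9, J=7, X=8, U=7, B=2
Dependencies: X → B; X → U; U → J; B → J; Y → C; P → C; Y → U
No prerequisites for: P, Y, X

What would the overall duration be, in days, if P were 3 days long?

22

Baseline: X→U→J = 8+7+7 = 22 → 22 days.
P has 9 days of float (longest path through it is 13).
That remains the longest chain; total 22 days.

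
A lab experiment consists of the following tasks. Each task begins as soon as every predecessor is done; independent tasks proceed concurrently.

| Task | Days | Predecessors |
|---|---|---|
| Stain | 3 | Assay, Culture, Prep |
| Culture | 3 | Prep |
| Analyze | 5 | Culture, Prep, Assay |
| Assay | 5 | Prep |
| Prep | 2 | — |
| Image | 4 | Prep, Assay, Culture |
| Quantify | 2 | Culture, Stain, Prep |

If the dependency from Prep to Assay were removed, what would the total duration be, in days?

10

Before: longest chain Prep→Assay→Analyze = 2+5+5 = 12, finish 12.
Without Prep→Assay, Assay's earliest start moves from 2 to 0.
The longest chain is now Prep→Culture→Analyze = 2+3+5 = 10, so the schedule takes 10 days.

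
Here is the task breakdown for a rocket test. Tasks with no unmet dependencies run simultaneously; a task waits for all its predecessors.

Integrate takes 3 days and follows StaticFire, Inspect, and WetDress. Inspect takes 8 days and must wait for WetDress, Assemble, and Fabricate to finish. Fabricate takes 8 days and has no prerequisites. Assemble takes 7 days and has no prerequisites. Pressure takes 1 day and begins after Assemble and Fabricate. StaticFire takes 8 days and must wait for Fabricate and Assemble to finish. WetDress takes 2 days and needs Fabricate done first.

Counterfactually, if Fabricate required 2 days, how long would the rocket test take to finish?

18

Baseline: Fabricate→WetDress→Inspect→Integrate = 8+2+8+3 = 21 → 21 days.
Since Fabricate is critical, the -6 change carries straight to that chain (now 15 days).
Now Assemble→StaticFire→Integrate = 7+8+3 = 18 is longest, so the finish becomes 18 days.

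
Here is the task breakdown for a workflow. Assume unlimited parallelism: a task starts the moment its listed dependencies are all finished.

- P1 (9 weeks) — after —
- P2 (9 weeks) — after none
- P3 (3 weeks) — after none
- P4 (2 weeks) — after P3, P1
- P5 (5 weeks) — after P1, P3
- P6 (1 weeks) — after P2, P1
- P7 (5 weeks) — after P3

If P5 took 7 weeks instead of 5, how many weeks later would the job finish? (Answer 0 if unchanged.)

2

Baseline: P1→P5 = 9+5 = 14 → 14 weeks.
P5 is on the critical path; changing it to 7 makes that path 16 weeks.
The critical path is still P1→P5; finish is now 16 weeks.
Change in finish: 16 − 14 = +2 weeks.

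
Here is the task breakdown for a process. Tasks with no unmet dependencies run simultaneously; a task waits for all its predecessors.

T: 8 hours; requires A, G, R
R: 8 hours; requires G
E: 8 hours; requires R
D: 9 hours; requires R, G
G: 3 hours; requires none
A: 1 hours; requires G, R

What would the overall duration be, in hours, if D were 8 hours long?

Baseline: G→R→D = 3+8+9 = 20 → 20 hours.
Since D is critical, the -1 change carries straight to that chain (now 19 hours).
The binding chain switches to G→R→A→T = 3+8+1+8 = 20; finish 20 hours.

20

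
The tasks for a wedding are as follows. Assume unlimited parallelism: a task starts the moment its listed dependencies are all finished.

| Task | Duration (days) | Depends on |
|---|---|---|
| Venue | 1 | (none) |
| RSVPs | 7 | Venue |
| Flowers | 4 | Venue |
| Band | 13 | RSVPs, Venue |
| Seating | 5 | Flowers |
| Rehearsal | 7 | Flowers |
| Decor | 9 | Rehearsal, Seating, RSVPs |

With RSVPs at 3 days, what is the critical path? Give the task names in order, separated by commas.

Venue, Flowers, Rehearsal, Decor

As given, the longest chain is Venue→RSVPs→Band = 1+7+13 = 21, so the finish is 21 days.
RSVPs lies on that path, so at 3 days the path becomes 17 days.
New critical path: Venue→Flowers→Rehearsal→Decor = 1+4+7+9 = 21 ⇒ 21 days.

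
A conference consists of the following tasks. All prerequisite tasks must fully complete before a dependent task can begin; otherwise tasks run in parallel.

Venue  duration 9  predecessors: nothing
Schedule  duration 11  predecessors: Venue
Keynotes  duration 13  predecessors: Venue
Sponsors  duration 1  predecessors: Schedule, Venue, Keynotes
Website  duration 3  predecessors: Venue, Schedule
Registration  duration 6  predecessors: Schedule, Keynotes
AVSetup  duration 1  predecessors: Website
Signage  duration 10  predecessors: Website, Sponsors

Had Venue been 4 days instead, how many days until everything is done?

As given, the longest chain is Venue→Schedule→Website→Signage = 9+11+3+10 = 33, so the finish is 33 days.
Venue lies on that path, so at 4 days the path becomes 28 days.
The critical path is still Venue→Schedule→Website→Signage; finish is now 28 days.

28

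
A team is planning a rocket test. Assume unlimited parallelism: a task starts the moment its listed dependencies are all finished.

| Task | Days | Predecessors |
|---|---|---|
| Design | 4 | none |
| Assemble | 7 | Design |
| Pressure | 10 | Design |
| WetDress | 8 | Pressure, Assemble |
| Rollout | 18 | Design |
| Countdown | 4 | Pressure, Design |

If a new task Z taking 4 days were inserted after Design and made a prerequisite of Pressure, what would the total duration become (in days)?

26

Originally the schedule takes 22 days.
With Z inserted, Pressure now waits for max(Design, Z).
New critical path: Design→Z→Pressure→WetDress = 4+4+10+8 = 26 ⇒ 26 days.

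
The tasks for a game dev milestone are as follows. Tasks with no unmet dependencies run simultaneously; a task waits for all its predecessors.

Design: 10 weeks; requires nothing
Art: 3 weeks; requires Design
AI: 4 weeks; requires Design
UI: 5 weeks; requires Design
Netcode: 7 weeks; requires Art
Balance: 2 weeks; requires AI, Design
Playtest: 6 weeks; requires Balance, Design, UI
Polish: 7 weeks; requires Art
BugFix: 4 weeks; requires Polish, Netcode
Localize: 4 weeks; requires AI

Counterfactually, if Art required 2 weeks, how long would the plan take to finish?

23

Actual critical path: Design→Art→Netcode→BugFix = 10+3+7+4 = 24 ⇒ 24 weeks.
Since Art is critical, the -1 change carries straight to that chain (now 23 weeks).
No other chain overtakes it, so the finish is 23 weeks.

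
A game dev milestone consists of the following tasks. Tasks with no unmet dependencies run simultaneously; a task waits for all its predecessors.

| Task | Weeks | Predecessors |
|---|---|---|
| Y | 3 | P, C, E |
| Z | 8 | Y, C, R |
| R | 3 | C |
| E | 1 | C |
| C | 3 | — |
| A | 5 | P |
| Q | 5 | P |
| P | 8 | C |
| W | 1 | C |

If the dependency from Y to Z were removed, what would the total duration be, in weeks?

16

Before: longest chain C→P→Y→Z = 3+8+3+8 = 22, finish 22.
Without Y→Z, Z's earliest start moves from 14 to 6.
After: C→P→Q = 3+8+5 = 16 → 16 weeks.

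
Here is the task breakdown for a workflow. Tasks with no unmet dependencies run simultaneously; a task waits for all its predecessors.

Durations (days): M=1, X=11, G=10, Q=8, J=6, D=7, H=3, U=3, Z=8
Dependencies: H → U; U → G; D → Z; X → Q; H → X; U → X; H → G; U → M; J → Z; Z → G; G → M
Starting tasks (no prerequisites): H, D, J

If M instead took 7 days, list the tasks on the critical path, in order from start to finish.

D, Z, G, M

Baseline: D→Z→G→M = 7+8+10+1 = 26 → 26 days.
M is on the critical path; changing it to 7 makes that path 32 days.
That remains the longest chain; total 32 days.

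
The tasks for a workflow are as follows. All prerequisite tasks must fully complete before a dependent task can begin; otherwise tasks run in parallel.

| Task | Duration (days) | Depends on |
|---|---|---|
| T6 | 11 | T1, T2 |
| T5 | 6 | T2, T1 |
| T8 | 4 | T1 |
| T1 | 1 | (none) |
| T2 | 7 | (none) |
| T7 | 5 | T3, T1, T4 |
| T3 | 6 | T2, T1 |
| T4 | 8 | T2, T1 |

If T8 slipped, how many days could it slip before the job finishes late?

15

T2→T4→T7 = 7+8+5 = 20 sets the makespan at 20 days.
T8 finishes as early as 5 and must finish by 20.
Slack of T8 = 16 − 1 = 15 days.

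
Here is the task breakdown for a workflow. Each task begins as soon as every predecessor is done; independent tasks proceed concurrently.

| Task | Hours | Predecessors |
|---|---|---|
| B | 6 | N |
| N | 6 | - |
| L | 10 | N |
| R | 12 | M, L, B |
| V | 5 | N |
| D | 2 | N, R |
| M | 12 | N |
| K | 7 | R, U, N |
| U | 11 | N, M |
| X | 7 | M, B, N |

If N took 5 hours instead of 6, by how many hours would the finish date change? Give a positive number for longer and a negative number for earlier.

-1

The binding path is N→M→R→K = 6+12+12+7 = 37; finish at 37 hours.
N lies on that path, so at 5 hours the path becomes 36 hours.
That remains the longest chain; total 36 hours.
Change in finish: 36 − 37 = -1 hours.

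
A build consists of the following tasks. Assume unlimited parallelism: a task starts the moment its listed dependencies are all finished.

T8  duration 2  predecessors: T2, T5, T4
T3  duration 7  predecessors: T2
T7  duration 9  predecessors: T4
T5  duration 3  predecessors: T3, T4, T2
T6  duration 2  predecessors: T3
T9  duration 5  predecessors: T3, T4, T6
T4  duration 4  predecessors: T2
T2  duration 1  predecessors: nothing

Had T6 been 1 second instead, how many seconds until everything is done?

Baseline: T2→T3→T6→T9 = 1+7+2+5 = 15 → 15 seconds.
T6 lies on that path, so at 1 second the path becomes 14 seconds.
No other chain overtakes it, so the finish is 14 seconds.

14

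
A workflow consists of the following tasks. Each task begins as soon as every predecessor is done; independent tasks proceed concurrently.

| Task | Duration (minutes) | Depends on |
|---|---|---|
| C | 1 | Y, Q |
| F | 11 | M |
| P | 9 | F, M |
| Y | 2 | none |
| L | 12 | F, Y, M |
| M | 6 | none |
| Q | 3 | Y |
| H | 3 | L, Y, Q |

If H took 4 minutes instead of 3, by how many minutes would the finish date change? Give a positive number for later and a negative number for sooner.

Actual critical path: M→F→L→H = 6+11+12+3 = 32 ⇒ 32 minutes.
H is on the critical path; changing it to 4 makes that path 33 minutes.
No other chain overtakes it, so the finish is 33 minutes.
Change in finish: 33 − 32 = +1 minutes.

1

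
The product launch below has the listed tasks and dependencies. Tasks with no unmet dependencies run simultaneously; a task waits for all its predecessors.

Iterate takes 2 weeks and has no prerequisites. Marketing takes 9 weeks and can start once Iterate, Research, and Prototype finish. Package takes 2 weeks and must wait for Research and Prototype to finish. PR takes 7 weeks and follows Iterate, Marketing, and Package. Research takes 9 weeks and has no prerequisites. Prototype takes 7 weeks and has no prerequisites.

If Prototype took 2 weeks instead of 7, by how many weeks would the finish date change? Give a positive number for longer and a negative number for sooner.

Actual critical path: Research→Marketing→PR = 9+9+7 = 25 ⇒ 25 weeks.
Prototype has 2 weeks of float (longest path through it is 23).
No other chain overtakes it, so the finish is 25 weeks.
Change in finish: 25 − 25 = +0 weeks.

0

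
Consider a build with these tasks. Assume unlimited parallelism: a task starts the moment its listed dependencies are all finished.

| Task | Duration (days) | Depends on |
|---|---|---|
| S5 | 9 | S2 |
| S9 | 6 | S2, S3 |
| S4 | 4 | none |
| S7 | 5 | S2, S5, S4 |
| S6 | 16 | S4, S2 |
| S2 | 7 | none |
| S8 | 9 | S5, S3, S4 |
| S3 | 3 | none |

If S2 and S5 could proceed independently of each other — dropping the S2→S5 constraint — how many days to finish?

Original critical path: S2→S5→S8 = 7+9+9 = 25 ⇒ 25 days.
Without S2→S5, S5's earliest start moves from 7 to 0.
After: S2→S6 = 7+16 = 23 → 23 days.

23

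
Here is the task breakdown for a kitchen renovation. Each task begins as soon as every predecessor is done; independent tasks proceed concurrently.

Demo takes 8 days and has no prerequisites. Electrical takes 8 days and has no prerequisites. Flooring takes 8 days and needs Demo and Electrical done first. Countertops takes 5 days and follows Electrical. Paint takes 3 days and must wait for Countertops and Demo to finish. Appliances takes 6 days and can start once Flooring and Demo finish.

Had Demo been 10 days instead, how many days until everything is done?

Critical path before the change: Demo→Flooring→Appliances = 8+8+6 = 22 giving 22 days.
Since Demo is critical, the +2 change carries straight to that chain (now 24 days).
That remains the longest chain; total 24 days.

24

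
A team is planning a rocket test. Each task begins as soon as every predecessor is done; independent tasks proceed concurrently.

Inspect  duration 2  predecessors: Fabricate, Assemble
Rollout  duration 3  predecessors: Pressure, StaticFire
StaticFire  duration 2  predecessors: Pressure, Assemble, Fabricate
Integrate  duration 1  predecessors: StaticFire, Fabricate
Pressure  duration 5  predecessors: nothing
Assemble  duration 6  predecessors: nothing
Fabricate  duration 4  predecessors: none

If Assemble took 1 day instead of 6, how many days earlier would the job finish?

Actual critical path: Assemble→StaticFire→Rollout = 6+2+3 = 11 ⇒ 11 days.
Assemble is on the critical path; changing it to 1 makes that path 6 days.
The binding chain switches to Pressure→StaticFire→Rollout = 5+2+3 = 10; finish 10 days.
Change in finish: 10 − 11 = -1 days.

1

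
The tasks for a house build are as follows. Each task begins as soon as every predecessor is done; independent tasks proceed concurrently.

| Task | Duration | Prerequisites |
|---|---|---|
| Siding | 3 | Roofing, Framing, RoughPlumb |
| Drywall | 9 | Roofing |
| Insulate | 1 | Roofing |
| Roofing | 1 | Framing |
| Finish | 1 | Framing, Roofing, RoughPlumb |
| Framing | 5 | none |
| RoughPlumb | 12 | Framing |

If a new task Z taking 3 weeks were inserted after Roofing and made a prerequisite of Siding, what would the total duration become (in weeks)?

20

Originally the project takes 20 weeks.
With Z inserted, Siding now waits for max(Roofing, Framing, RoughPlumb, Z).
New critical path: Framing→RoughPlumb→Siding = 5+12+3 = 20 ⇒ 20 weeks.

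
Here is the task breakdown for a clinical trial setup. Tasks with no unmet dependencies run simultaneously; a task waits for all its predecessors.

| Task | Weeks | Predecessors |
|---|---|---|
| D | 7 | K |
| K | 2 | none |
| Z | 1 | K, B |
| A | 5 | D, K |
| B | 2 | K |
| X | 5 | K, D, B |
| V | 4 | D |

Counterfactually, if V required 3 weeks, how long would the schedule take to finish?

Actual critical path: K→D→A = 2+7+5 = 14 ⇒ 14 weeks.
V is off the critical path — its longest chain is 13 weeks, giving 1 of slack.
The critical path is still K→D→A; finish is now 14 weeks.

14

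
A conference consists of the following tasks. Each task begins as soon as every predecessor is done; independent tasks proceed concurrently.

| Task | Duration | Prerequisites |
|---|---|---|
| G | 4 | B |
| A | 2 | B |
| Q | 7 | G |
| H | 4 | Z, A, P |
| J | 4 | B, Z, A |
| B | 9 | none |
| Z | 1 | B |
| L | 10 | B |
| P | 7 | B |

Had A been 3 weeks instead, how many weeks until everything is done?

20

The binding path is B→P→H = 9+7+4 = 20; finish at 20 weeks.
A is off the critical path — its longest chain is 15 weeks, giving 5 of slack.
No other chain overtakes it, so the finish is 20 weeks.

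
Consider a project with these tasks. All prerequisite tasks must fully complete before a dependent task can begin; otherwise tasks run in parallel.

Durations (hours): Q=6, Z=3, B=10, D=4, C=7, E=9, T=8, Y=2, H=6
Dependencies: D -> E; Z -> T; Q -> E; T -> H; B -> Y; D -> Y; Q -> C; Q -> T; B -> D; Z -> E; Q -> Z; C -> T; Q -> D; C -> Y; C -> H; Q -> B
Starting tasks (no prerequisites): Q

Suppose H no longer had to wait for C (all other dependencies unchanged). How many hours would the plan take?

29

Before: longest chain Q→B→D→E = 6+10+4+9 = 29, finish 29.
Dropping C→H doesn't change H's earliest start (21); another predecessor still binds.
New critical path: Q→B→D→E = 6+10+4+9 = 29 ⇒ 29 hours.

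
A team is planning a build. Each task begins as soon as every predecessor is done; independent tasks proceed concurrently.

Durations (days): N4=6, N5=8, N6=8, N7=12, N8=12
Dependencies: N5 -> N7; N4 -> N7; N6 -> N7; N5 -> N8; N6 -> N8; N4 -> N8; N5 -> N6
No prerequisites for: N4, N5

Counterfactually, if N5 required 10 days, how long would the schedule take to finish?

30

The binding path is N5→N6→N7 = 8+8+12 = 28; finish at 28 days.
N5 is on the critical path; changing it to 10 makes that path 30 days.
That remains the longest chain; total 30 days.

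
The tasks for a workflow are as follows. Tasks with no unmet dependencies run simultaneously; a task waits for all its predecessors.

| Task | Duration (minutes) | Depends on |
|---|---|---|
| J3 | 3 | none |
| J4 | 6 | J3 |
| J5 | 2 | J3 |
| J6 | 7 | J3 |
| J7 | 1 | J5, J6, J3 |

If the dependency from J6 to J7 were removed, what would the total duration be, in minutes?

With the dependency in place, J3→J6→J7 = 3+7+1 = 11 sets the finish at 11 minutes.
Without J6→J7, J7's earliest start moves from 10 to 5.
The longest chain is now J3→J6 = 3+7 = 10, so the workflow takes 10 minutes.

10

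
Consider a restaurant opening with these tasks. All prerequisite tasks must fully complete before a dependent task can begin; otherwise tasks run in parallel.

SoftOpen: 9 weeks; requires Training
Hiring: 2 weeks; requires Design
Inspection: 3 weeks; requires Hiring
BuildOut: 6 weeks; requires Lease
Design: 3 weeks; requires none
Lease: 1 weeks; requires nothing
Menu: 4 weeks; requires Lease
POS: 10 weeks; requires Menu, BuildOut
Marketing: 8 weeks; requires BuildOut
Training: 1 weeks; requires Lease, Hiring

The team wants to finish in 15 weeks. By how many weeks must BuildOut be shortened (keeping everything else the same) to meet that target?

Current finish: 17 weeks; target: 15.
BuildOut is on every critical path, so each week cut from BuildOut cuts the finish by one (this holds down to a finish of 15).
Need 17 − 15 = 2 weeks off BuildOut → BuildOut becomes 4 weeks, finish becomes 15.

2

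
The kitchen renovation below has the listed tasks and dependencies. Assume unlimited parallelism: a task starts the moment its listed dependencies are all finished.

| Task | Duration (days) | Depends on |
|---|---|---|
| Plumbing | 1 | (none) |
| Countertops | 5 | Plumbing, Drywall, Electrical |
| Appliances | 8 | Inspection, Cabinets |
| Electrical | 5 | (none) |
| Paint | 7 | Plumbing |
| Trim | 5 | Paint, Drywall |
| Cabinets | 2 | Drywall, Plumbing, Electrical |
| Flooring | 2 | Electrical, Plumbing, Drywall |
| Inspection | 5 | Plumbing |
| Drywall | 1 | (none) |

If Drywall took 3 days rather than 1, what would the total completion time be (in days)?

15

Critical path before the change: Electrical→Cabinets→Appliances = 5+2+8 = 15 giving 15 days.
Drywall is off the critical path — its longest chain is 11 days, giving 4 of slack.
That remains the longest chain; total 15 days.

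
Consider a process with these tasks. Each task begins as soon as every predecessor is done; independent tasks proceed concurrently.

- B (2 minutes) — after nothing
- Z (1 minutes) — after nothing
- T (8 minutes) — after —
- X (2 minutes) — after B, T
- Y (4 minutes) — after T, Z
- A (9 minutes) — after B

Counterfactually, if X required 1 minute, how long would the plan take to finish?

12

Baseline: T→Y = 8+4 = 12 → 12 minutes.
The longest path through X is only 10 minutes, so X has float 2.
The critical path is still T→Y; finish is now 12 minutes.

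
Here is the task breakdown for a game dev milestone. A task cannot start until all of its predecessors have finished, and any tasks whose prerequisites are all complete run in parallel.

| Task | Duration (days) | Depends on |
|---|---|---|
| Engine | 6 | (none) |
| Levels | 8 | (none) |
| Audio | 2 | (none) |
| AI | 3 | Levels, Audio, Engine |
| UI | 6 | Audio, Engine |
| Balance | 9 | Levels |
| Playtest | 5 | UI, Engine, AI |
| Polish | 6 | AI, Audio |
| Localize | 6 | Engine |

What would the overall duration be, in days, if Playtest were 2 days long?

Baseline: Engine→UI→Playtest = 6+6+5 = 17 → 17 days.
Playtest is on the critical path; changing it to 2 makes that path 14 days.
Now Levels→AI→Polish = 8+3+6 = 17 is longest, so the finish becomes 17 days.

17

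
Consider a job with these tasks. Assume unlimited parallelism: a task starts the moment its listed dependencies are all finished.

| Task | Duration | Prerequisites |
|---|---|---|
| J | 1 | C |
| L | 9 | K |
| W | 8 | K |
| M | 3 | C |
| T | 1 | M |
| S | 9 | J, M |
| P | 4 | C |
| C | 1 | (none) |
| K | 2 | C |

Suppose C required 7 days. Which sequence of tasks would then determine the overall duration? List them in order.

C, M, S

Critical path before the change: C→M→S = 1+3+9 = 13 giving 13 days.
Since C is critical, the +6 change carries straight to that chain (now 19 days).
No other chain overtakes it, so the finish is 19 days.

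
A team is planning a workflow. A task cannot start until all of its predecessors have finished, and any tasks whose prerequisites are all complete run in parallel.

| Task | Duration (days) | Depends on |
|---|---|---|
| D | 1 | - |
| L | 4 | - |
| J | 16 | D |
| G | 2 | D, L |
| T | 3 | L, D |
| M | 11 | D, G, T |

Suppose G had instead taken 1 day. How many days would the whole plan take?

18

Critical path before the change: L→T→M = 4+3+11 = 18 giving 18 days.
The longest path through G is only 17 days, so G has float 1.
The critical path is still L→T→M; finish is now 18 days.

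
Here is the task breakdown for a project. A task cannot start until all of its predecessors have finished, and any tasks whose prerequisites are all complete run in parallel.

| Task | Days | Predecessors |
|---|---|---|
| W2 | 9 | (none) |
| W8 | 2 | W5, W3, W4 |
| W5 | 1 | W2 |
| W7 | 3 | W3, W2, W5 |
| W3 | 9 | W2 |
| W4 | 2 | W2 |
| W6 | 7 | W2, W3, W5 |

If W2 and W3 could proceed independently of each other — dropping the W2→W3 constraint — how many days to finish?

17

Before: longest chain W2→W3→W6 = 9+9+7 = 25, finish 25.
Without W2→W3, W3's earliest start moves from 9 to 0.
After: W2→W5→W6 = 9+1+7 = 17 → 17 days.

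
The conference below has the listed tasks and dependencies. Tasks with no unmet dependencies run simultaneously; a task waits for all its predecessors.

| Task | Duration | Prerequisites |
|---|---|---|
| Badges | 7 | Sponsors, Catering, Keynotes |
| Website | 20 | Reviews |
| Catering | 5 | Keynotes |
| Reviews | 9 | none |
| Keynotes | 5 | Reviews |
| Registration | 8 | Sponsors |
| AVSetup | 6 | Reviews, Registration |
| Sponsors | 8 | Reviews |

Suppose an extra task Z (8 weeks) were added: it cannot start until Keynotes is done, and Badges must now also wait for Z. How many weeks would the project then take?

Originally the project takes 31 weeks.
With Z inserted, Badges now waits for max(Sponsors, Catering, Keynotes, Z).
New critical path: Reviews→Sponsors→Registration→AVSetup = 9+8+8+6 = 31 ⇒ 31 weeks.

31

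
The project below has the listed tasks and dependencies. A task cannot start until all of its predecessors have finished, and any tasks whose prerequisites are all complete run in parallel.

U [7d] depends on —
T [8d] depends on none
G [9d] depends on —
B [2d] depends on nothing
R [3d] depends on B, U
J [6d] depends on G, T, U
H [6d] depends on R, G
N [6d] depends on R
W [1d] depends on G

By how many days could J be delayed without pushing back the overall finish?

1

The longest chain is U→R→H = 7+3+6 = 16; overall finish 16 days.
J finishes as early as 15 and must finish by 16.
Slack of J = 10 − 9 = 1 day.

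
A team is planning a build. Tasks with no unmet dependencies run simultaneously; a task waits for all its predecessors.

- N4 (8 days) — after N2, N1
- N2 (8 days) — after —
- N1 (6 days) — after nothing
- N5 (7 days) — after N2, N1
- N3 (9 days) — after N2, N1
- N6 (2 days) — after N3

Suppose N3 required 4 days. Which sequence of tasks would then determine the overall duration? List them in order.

Critical path before the change: N2→N3→N6 = 8+9+2 = 19 giving 19 days.
N3 is on the critical path; changing it to 4 makes that path 14 days.
Now N2→N4 = 8+8 = 16 is longest, so the finish becomes 16 days.

N2, N4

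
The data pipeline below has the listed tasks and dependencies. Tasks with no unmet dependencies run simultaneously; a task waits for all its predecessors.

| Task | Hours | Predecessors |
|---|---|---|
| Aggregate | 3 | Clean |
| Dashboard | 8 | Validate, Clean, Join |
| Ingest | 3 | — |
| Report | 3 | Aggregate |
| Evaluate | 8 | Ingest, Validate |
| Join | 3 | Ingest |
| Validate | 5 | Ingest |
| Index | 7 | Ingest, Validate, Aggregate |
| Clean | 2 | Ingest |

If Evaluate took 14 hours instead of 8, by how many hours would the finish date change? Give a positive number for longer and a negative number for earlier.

6

Baseline: Ingest→Validate→Evaluate = 3+5+8 = 16 → 16 hours.
Evaluate lies on that path, so at 14 hours the path becomes 22 hours.
That remains the longest chain; total 22 hours.
Change in finish: 22 − 16 = +6 hours.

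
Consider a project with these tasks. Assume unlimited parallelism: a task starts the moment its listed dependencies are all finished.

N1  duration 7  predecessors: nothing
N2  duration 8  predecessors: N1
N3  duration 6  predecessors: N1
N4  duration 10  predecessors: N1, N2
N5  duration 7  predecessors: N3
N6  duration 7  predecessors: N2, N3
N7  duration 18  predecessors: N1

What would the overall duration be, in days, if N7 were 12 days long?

Critical path before the change: N1→N7 = 7+18 = 25 giving 25 days.
Since N7 is critical, the -6 change carries straight to that chain (now 19 days).
The binding chain switches to N1→N2→N4 = 7+8+10 = 25; finish 25 days.

25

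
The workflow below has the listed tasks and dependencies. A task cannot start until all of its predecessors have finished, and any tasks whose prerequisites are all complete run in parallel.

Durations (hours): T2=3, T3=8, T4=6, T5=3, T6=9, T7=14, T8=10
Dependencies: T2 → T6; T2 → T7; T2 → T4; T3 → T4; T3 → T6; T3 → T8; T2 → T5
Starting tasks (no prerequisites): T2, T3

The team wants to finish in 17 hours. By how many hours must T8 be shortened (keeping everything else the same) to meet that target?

Current finish: 18 hours; target: 17.
T8 is on every critical path, so each hour cut from T8 cuts the finish by one (this holds down to a finish of 17).
Need 18 − 17 = 1 hour off T8 → T8 becomes 9 hours, finish becomes 17.

1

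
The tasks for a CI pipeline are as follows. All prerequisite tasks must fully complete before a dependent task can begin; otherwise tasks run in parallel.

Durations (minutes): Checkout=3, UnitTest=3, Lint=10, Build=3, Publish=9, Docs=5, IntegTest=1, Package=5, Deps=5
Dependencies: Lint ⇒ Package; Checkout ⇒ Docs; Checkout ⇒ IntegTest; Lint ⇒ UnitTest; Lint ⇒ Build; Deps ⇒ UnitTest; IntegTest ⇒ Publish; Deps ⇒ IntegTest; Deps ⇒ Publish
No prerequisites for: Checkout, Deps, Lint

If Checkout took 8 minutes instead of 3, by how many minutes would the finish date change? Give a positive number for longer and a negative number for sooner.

3

Critical path before the change: Deps→IntegTest→Publish = 5+1+9 = 15 giving 15 minutes.
The longest path through Checkout is only 13 minutes, so Checkout has float 2.
Now Checkout→IntegTest→Publish = 8+1+9 = 18 is longest, so the finish becomes 18 minutes.
Change in finish: 18 − 15 = +3 minutes.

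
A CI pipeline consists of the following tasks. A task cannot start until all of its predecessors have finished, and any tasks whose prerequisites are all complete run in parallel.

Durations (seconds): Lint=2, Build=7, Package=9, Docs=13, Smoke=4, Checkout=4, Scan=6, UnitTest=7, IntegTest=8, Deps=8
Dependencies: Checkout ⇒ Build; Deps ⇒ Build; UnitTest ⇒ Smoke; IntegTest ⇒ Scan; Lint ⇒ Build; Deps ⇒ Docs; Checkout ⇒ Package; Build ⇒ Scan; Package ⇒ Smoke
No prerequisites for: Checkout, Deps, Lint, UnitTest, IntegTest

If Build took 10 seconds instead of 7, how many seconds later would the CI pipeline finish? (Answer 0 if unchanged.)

As given, the longest chain is Deps→Build→Scan = 8+7+6 = 21, so the finish is 21 seconds.
Since Build is critical, the +3 change carries straight to that chain (now 24 seconds).
The critical path is still Deps→Build→Scan; finish is now 24 seconds.
Change in finish: 24 − 21 = +3 seconds.

3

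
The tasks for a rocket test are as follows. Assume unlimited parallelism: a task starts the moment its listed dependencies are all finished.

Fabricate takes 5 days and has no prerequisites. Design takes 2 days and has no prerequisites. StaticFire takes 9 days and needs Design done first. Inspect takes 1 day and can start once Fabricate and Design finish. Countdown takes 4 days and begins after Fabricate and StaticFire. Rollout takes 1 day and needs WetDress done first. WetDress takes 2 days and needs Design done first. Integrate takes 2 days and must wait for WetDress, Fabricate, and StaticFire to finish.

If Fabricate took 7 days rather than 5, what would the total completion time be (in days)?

15

Critical path before the change: Design→StaticFire→Countdown = 2+9+4 = 15 giving 15 days.
Fabricate has 6 days of float (longest path through it is 9).
That remains the longest chain; total 15 days.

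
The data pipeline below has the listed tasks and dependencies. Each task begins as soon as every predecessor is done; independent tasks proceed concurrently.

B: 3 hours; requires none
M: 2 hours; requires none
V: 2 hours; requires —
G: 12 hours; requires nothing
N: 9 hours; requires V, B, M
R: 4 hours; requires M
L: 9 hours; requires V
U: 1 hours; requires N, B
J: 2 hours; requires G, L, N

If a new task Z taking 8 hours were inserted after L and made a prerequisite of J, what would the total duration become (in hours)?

Originally the plan takes 14 hours.
With Z inserted, J now waits for max(G, L, N, Z).
New critical path: V→L→Z→J = 2+9+8+2 = 21 ⇒ 21 hours.

21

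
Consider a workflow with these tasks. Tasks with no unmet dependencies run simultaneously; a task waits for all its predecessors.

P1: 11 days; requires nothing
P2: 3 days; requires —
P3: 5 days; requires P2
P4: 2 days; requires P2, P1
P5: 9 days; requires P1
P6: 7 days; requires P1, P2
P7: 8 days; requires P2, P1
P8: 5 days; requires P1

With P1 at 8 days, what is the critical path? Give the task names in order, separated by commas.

Critical path before the change: P1→P5 = 11+9 = 20 giving 20 days.
Since P1 is critical, the -3 change carries straight to that chain (now 17 days).
The critical path is still P1→P5; finish is now 17 days.

P1, P5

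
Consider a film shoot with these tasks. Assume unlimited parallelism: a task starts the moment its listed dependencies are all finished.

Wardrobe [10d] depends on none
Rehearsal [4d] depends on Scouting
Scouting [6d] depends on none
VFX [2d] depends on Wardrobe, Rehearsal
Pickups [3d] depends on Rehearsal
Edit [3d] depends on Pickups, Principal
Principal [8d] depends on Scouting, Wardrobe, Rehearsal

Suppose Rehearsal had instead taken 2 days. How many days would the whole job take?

21

Actual critical path: Scouting→Rehearsal→Principal→Edit = 6+4+8+3 = 21 ⇒ 21 days.
Rehearsal lies on that path, so at 2 days the path becomes 19 days.
Now Wardrobe→Principal→Edit = 10+8+3 = 21 is longest, so the finish becomes 21 days.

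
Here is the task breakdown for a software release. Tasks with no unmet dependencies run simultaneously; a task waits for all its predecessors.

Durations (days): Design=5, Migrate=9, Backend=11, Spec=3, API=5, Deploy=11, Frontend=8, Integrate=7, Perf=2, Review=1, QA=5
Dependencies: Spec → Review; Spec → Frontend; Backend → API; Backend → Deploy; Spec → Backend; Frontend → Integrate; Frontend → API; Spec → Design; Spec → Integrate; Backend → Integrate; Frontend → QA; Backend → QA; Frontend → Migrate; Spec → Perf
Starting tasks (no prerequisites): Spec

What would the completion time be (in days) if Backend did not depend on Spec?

Before: longest chain Spec→Backend→Deploy = 3+11+11 = 25, finish 25.
Without Spec→Backend, Backend's earliest start moves from 3 to 0.
The longest chain is now Backend→Deploy = 11+11 = 22, so the plan takes 22 days.

22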